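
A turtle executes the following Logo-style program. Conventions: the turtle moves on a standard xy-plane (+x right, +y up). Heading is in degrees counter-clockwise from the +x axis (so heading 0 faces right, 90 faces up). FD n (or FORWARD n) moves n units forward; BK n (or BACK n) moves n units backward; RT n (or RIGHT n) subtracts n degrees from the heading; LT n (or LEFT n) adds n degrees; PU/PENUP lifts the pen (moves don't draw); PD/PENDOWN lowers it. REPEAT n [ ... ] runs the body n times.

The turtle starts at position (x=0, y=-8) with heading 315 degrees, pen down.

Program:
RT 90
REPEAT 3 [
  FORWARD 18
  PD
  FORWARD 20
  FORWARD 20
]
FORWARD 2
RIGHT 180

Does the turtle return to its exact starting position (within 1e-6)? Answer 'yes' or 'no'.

Executing turtle program step by step:
Start: pos=(0,-8), heading=315, pen down
RT 90: heading 315 -> 225
REPEAT 3 [
  -- iteration 1/3 --
  FD 18: (0,-8) -> (-12.728,-20.728) [heading=225, draw]
  PD: pen down
  FD 20: (-12.728,-20.728) -> (-26.87,-34.87) [heading=225, draw]
  FD 20: (-26.87,-34.87) -> (-41.012,-49.012) [heading=225, draw]
  -- iteration 2/3 --
  FD 18: (-41.012,-49.012) -> (-53.74,-61.74) [heading=225, draw]
  PD: pen down
  FD 20: (-53.74,-61.74) -> (-67.882,-75.882) [heading=225, draw]
  FD 20: (-67.882,-75.882) -> (-82.024,-90.024) [heading=225, draw]
  -- iteration 3/3 --
  FD 18: (-82.024,-90.024) -> (-94.752,-102.752) [heading=225, draw]
  PD: pen down
  FD 20: (-94.752,-102.752) -> (-108.894,-116.894) [heading=225, draw]
  FD 20: (-108.894,-116.894) -> (-123.037,-131.037) [heading=225, draw]
]
FD 2: (-123.037,-131.037) -> (-124.451,-132.451) [heading=225, draw]
RT 180: heading 225 -> 45
Final: pos=(-124.451,-132.451), heading=45, 10 segment(s) drawn

Start position: (0, -8)
Final position: (-124.451, -132.451)
Distance = 176; >= 1e-6 -> NOT closed

Answer: no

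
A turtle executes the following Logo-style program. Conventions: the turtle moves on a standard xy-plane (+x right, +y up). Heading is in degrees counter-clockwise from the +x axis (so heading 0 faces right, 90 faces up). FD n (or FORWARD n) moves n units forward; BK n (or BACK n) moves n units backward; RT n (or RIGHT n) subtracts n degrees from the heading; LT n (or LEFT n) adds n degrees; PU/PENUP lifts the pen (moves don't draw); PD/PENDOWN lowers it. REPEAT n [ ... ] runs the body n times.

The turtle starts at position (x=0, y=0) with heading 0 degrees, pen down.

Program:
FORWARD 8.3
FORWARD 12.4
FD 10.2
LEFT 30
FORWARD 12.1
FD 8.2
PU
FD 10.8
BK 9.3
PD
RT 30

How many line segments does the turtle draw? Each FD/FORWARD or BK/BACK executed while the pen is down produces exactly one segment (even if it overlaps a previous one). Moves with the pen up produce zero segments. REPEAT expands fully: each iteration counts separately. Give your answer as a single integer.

Executing turtle program step by step:
Start: pos=(0,0), heading=0, pen down
FD 8.3: (0,0) -> (8.3,0) [heading=0, draw]
FD 12.4: (8.3,0) -> (20.7,0) [heading=0, draw]
FD 10.2: (20.7,0) -> (30.9,0) [heading=0, draw]
LT 30: heading 0 -> 30
FD 12.1: (30.9,0) -> (41.379,6.05) [heading=30, draw]
FD 8.2: (41.379,6.05) -> (48.48,10.15) [heading=30, draw]
PU: pen up
FD 10.8: (48.48,10.15) -> (57.833,15.55) [heading=30, move]
BK 9.3: (57.833,15.55) -> (49.779,10.9) [heading=30, move]
PD: pen down
RT 30: heading 30 -> 0
Final: pos=(49.779,10.9), heading=0, 5 segment(s) drawn
Segments drawn: 5

Answer: 5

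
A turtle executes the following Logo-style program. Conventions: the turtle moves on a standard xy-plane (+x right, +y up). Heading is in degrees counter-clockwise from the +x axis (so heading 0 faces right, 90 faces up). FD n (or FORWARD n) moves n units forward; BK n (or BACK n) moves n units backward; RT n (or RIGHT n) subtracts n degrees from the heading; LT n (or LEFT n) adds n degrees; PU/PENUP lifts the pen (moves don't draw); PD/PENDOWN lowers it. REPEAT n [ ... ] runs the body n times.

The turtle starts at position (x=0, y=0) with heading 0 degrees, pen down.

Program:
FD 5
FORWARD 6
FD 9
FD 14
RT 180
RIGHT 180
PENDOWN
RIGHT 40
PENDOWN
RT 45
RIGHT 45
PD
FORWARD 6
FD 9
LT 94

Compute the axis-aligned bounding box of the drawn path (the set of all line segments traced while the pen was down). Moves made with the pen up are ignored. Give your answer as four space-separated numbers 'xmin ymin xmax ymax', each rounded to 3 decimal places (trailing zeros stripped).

Answer: 0 -11.491 34 0

Derivation:
Executing turtle program step by step:
Start: pos=(0,0), heading=0, pen down
FD 5: (0,0) -> (5,0) [heading=0, draw]
FD 6: (5,0) -> (11,0) [heading=0, draw]
FD 9: (11,0) -> (20,0) [heading=0, draw]
FD 14: (20,0) -> (34,0) [heading=0, draw]
RT 180: heading 0 -> 180
RT 180: heading 180 -> 0
PD: pen down
RT 40: heading 0 -> 320
PD: pen down
RT 45: heading 320 -> 275
RT 45: heading 275 -> 230
PD: pen down
FD 6: (34,0) -> (30.143,-4.596) [heading=230, draw]
FD 9: (30.143,-4.596) -> (24.358,-11.491) [heading=230, draw]
LT 94: heading 230 -> 324
Final: pos=(24.358,-11.491), heading=324, 6 segment(s) drawn

Segment endpoints: x in {0, 5, 11, 20, 24.358, 30.143, 34}, y in {-11.491, -4.596, 0}
xmin=0, ymin=-11.491, xmax=34, ymax=0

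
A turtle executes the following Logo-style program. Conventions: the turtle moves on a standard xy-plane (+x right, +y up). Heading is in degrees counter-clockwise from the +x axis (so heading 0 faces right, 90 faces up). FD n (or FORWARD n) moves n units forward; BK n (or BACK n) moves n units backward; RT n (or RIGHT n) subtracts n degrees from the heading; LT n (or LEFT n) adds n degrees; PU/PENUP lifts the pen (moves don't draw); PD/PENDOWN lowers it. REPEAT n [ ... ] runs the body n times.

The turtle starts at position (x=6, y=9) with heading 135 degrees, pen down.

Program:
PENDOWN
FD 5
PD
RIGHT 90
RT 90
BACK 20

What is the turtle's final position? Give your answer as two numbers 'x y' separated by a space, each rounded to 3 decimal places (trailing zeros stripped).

Executing turtle program step by step:
Start: pos=(6,9), heading=135, pen down
PD: pen down
FD 5: (6,9) -> (2.464,12.536) [heading=135, draw]
PD: pen down
RT 90: heading 135 -> 45
RT 90: heading 45 -> 315
BK 20: (2.464,12.536) -> (-11.678,26.678) [heading=315, draw]
Final: pos=(-11.678,26.678), heading=315, 2 segment(s) drawn

Answer: -11.678 26.678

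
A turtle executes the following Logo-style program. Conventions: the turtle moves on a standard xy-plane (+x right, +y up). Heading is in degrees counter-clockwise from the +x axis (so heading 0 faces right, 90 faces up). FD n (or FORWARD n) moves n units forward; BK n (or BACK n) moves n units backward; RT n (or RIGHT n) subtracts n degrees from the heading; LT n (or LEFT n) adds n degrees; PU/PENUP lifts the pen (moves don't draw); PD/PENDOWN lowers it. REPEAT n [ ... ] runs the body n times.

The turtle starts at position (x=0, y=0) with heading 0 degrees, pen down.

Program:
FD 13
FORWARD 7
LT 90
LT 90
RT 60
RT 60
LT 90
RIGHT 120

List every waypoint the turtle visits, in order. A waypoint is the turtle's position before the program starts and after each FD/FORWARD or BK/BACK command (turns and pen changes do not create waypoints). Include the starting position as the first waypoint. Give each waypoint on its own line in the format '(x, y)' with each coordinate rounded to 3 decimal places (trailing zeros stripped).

Executing turtle program step by step:
Start: pos=(0,0), heading=0, pen down
FD 13: (0,0) -> (13,0) [heading=0, draw]
FD 7: (13,0) -> (20,0) [heading=0, draw]
LT 90: heading 0 -> 90
LT 90: heading 90 -> 180
RT 60: heading 180 -> 120
RT 60: heading 120 -> 60
LT 90: heading 60 -> 150
RT 120: heading 150 -> 30
Final: pos=(20,0), heading=30, 2 segment(s) drawn
Waypoints (3 total):
(0, 0)
(13, 0)
(20, 0)

Answer: (0, 0)
(13, 0)
(20, 0)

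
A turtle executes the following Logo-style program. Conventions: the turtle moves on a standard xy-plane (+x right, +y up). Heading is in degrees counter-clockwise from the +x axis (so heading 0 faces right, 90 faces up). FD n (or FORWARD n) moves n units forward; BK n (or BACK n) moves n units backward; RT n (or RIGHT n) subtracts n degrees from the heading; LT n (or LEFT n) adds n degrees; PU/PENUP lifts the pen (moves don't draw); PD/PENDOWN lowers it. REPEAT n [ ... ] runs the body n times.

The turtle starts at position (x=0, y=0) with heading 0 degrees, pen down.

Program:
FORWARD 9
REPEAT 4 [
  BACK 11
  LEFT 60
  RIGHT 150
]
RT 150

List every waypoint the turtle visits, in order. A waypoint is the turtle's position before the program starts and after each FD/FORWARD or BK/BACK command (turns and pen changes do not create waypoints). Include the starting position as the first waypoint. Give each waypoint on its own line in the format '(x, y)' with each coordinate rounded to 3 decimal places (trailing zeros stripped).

Answer: (0, 0)
(9, 0)
(-2, 0)
(-2, 11)
(9, 11)
(9, 0)

Derivation:
Executing turtle program step by step:
Start: pos=(0,0), heading=0, pen down
FD 9: (0,0) -> (9,0) [heading=0, draw]
REPEAT 4 [
  -- iteration 1/4 --
  BK 11: (9,0) -> (-2,0) [heading=0, draw]
  LT 60: heading 0 -> 60
  RT 150: heading 60 -> 270
  -- iteration 2/4 --
  BK 11: (-2,0) -> (-2,11) [heading=270, draw]
  LT 60: heading 270 -> 330
  RT 150: heading 330 -> 180
  -- iteration 3/4 --
  BK 11: (-2,11) -> (9,11) [heading=180, draw]
  LT 60: heading 180 -> 240
  RT 150: heading 240 -> 90
  -- iteration 4/4 --
  BK 11: (9,11) -> (9,0) [heading=90, draw]
  LT 60: heading 90 -> 150
  RT 150: heading 150 -> 0
]
RT 150: heading 0 -> 210
Final: pos=(9,0), heading=210, 5 segment(s) drawn
Waypoints (6 total):
(0, 0)
(9, 0)
(-2, 0)
(-2, 11)
(9, 11)
(9, 0)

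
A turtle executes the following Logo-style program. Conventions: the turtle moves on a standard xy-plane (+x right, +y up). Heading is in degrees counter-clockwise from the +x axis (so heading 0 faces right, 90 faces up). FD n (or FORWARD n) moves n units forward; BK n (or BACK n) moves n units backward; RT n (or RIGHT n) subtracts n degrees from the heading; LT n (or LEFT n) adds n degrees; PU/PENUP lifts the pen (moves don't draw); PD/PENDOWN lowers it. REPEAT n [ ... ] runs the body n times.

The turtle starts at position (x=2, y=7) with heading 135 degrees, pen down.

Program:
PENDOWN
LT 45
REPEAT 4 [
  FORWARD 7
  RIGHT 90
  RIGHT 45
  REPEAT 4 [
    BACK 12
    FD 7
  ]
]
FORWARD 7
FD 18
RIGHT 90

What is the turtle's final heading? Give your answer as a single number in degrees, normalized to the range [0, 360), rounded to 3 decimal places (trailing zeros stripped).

Answer: 270

Derivation:
Executing turtle program step by step:
Start: pos=(2,7), heading=135, pen down
PD: pen down
LT 45: heading 135 -> 180
REPEAT 4 [
  -- iteration 1/4 --
  FD 7: (2,7) -> (-5,7) [heading=180, draw]
  RT 90: heading 180 -> 90
  RT 45: heading 90 -> 45
  REPEAT 4 [
    -- iteration 1/4 --
    BK 12: (-5,7) -> (-13.485,-1.485) [heading=45, draw]
    FD 7: (-13.485,-1.485) -> (-8.536,3.464) [heading=45, draw]
    -- iteration 2/4 --
    BK 12: (-8.536,3.464) -> (-17.021,-5.021) [heading=45, draw]
    FD 7: (-17.021,-5.021) -> (-12.071,-0.071) [heading=45, draw]
    -- iteration 3/4 --
    BK 12: (-12.071,-0.071) -> (-20.556,-8.556) [heading=45, draw]
    FD 7: (-20.556,-8.556) -> (-15.607,-3.607) [heading=45, draw]
    -- iteration 4/4 --
    BK 12: (-15.607,-3.607) -> (-24.092,-12.092) [heading=45, draw]
    FD 7: (-24.092,-12.092) -> (-19.142,-7.142) [heading=45, draw]
  ]
  -- iteration 2/4 --
  FD 7: (-19.142,-7.142) -> (-14.192,-2.192) [heading=45, draw]
  RT 90: heading 45 -> 315
  RT 45: heading 315 -> 270
  REPEAT 4 [
    -- iteration 1/4 --
    BK 12: (-14.192,-2.192) -> (-14.192,9.808) [heading=270, draw]
    FD 7: (-14.192,9.808) -> (-14.192,2.808) [heading=270, draw]
    -- iteration 2/4 --
    BK 12: (-14.192,2.808) -> (-14.192,14.808) [heading=270, draw]
    FD 7: (-14.192,14.808) -> (-14.192,7.808) [heading=270, draw]
    -- iteration 3/4 --
    BK 12: (-14.192,7.808) -> (-14.192,19.808) [heading=270, draw]
    FD 7: (-14.192,19.808) -> (-14.192,12.808) [heading=270, draw]
    -- iteration 4/4 --
    BK 12: (-14.192,12.808) -> (-14.192,24.808) [heading=270, draw]
    FD 7: (-14.192,24.808) -> (-14.192,17.808) [heading=270, draw]
  ]
  -- iteration 3/4 --
  FD 7: (-14.192,17.808) -> (-14.192,10.808) [heading=270, draw]
  RT 90: heading 270 -> 180
  RT 45: heading 180 -> 135
  REPEAT 4 [
    -- iteration 1/4 --
    BK 12: (-14.192,10.808) -> (-5.707,2.322) [heading=135, draw]
    FD 7: (-5.707,2.322) -> (-10.657,7.272) [heading=135, draw]
    -- iteration 2/4 --
    BK 12: (-10.657,7.272) -> (-2.172,-1.213) [heading=135, draw]
    FD 7: (-2.172,-1.213) -> (-7.121,3.737) [heading=135, draw]
    -- iteration 3/4 --
    BK 12: (-7.121,3.737) -> (1.364,-4.749) [heading=135, draw]
    FD 7: (1.364,-4.749) -> (-3.586,0.201) [heading=135, draw]
    -- iteration 4/4 --
    BK 12: (-3.586,0.201) -> (4.899,-8.284) [heading=135, draw]
    FD 7: (4.899,-8.284) -> (-0.05,-3.335) [heading=135, draw]
  ]
  -- iteration 4/4 --
  FD 7: (-0.05,-3.335) -> (-5,1.615) [heading=135, draw]
  RT 90: heading 135 -> 45
  RT 45: heading 45 -> 0
  REPEAT 4 [
    -- iteration 1/4 --
    BK 12: (-5,1.615) -> (-17,1.615) [heading=0, draw]
    FD 7: (-17,1.615) -> (-10,1.615) [heading=0, draw]
    -- iteration 2/4 --
    BK 12: (-10,1.615) -> (-22,1.615) [heading=0, draw]
    FD 7: (-22,1.615) -> (-15,1.615) [heading=0, draw]
    -- iteration 3/4 --
    BK 12: (-15,1.615) -> (-27,1.615) [heading=0, draw]
    FD 7: (-27,1.615) -> (-20,1.615) [heading=0, draw]
    -- iteration 4/4 --
    BK 12: (-20,1.615) -> (-32,1.615) [heading=0, draw]
    FD 7: (-32,1.615) -> (-25,1.615) [heading=0, draw]
  ]
]
FD 7: (-25,1.615) -> (-18,1.615) [heading=0, draw]
FD 18: (-18,1.615) -> (0,1.615) [heading=0, draw]
RT 90: heading 0 -> 270
Final: pos=(0,1.615), heading=270, 38 segment(s) drawn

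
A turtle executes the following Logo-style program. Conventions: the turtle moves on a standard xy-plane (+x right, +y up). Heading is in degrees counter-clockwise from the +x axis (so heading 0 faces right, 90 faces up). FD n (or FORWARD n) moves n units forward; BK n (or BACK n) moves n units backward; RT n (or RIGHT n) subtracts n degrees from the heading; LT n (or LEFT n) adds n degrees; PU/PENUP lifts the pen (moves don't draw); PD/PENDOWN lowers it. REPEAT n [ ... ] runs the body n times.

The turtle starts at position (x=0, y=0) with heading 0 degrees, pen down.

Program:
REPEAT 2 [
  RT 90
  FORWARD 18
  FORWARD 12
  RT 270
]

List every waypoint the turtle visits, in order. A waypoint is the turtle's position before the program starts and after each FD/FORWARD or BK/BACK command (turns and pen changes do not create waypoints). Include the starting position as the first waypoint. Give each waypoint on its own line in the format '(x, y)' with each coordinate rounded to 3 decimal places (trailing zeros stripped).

Executing turtle program step by step:
Start: pos=(0,0), heading=0, pen down
REPEAT 2 [
  -- iteration 1/2 --
  RT 90: heading 0 -> 270
  FD 18: (0,0) -> (0,-18) [heading=270, draw]
  FD 12: (0,-18) -> (0,-30) [heading=270, draw]
  RT 270: heading 270 -> 0
  -- iteration 2/2 --
  RT 90: heading 0 -> 270
  FD 18: (0,-30) -> (0,-48) [heading=270, draw]
  FD 12: (0,-48) -> (0,-60) [heading=270, draw]
  RT 270: heading 270 -> 0
]
Final: pos=(0,-60), heading=0, 4 segment(s) drawn
Waypoints (5 total):
(0, 0)
(0, -18)
(0, -30)
(0, -48)
(0, -60)

Answer: (0, 0)
(0, -18)
(0, -30)
(0, -48)
(0, -60)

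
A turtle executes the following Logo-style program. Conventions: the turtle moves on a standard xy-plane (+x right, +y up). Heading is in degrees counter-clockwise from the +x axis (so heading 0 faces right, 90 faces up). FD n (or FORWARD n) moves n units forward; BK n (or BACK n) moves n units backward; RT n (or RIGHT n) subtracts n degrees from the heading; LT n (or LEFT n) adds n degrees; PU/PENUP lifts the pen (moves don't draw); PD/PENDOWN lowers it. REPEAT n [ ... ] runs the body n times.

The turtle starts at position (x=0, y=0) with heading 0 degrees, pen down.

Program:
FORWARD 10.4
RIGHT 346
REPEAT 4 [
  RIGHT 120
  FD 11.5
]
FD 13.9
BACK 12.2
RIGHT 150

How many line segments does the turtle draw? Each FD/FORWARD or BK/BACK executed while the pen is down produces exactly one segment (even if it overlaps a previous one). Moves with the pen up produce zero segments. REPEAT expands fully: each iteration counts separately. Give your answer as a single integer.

Executing turtle program step by step:
Start: pos=(0,0), heading=0, pen down
FD 10.4: (0,0) -> (10.4,0) [heading=0, draw]
RT 346: heading 0 -> 14
REPEAT 4 [
  -- iteration 1/4 --
  RT 120: heading 14 -> 254
  FD 11.5: (10.4,0) -> (7.23,-11.055) [heading=254, draw]
  -- iteration 2/4 --
  RT 120: heading 254 -> 134
  FD 11.5: (7.23,-11.055) -> (-0.758,-2.782) [heading=134, draw]
  -- iteration 3/4 --
  RT 120: heading 134 -> 14
  FD 11.5: (-0.758,-2.782) -> (10.4,0) [heading=14, draw]
  -- iteration 4/4 --
  RT 120: heading 14 -> 254
  FD 11.5: (10.4,0) -> (7.23,-11.055) [heading=254, draw]
]
FD 13.9: (7.23,-11.055) -> (3.399,-24.416) [heading=254, draw]
BK 12.2: (3.399,-24.416) -> (6.762,-12.689) [heading=254, draw]
RT 150: heading 254 -> 104
Final: pos=(6.762,-12.689), heading=104, 7 segment(s) drawn
Segments drawn: 7

Answer: 7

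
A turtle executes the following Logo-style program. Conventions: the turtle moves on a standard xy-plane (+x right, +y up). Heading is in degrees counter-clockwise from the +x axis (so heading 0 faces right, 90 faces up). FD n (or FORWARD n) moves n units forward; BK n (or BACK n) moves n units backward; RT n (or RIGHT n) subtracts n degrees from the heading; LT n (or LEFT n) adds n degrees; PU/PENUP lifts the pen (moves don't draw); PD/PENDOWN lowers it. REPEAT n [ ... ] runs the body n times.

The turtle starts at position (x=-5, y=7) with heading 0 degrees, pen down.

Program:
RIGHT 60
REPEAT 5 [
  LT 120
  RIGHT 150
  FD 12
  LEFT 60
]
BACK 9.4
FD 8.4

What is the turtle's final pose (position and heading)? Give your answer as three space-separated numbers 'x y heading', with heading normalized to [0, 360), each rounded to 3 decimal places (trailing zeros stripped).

Answer: 33.785 -16.392 90

Derivation:
Executing turtle program step by step:
Start: pos=(-5,7), heading=0, pen down
RT 60: heading 0 -> 300
REPEAT 5 [
  -- iteration 1/5 --
  LT 120: heading 300 -> 60
  RT 150: heading 60 -> 270
  FD 12: (-5,7) -> (-5,-5) [heading=270, draw]
  LT 60: heading 270 -> 330
  -- iteration 2/5 --
  LT 120: heading 330 -> 90
  RT 150: heading 90 -> 300
  FD 12: (-5,-5) -> (1,-15.392) [heading=300, draw]
  LT 60: heading 300 -> 0
  -- iteration 3/5 --
  LT 120: heading 0 -> 120
  RT 150: heading 120 -> 330
  FD 12: (1,-15.392) -> (11.392,-21.392) [heading=330, draw]
  LT 60: heading 330 -> 30
  -- iteration 4/5 --
  LT 120: heading 30 -> 150
  RT 150: heading 150 -> 0
  FD 12: (11.392,-21.392) -> (23.392,-21.392) [heading=0, draw]
  LT 60: heading 0 -> 60
  -- iteration 5/5 --
  LT 120: heading 60 -> 180
  RT 150: heading 180 -> 30
  FD 12: (23.392,-21.392) -> (33.785,-15.392) [heading=30, draw]
  LT 60: heading 30 -> 90
]
BK 9.4: (33.785,-15.392) -> (33.785,-24.792) [heading=90, draw]
FD 8.4: (33.785,-24.792) -> (33.785,-16.392) [heading=90, draw]
Final: pos=(33.785,-16.392), heading=90, 7 segment(s) drawn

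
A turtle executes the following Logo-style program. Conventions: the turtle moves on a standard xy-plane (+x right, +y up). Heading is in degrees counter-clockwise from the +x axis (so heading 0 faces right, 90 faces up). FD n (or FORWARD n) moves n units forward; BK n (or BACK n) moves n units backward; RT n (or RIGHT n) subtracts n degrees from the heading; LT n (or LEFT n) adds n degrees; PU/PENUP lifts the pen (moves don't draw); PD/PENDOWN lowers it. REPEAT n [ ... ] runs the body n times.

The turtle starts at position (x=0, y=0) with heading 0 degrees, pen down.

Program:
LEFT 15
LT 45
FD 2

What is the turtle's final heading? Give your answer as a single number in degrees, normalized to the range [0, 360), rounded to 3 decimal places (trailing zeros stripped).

Executing turtle program step by step:
Start: pos=(0,0), heading=0, pen down
LT 15: heading 0 -> 15
LT 45: heading 15 -> 60
FD 2: (0,0) -> (1,1.732) [heading=60, draw]
Final: pos=(1,1.732), heading=60, 1 segment(s) drawn

Answer: 60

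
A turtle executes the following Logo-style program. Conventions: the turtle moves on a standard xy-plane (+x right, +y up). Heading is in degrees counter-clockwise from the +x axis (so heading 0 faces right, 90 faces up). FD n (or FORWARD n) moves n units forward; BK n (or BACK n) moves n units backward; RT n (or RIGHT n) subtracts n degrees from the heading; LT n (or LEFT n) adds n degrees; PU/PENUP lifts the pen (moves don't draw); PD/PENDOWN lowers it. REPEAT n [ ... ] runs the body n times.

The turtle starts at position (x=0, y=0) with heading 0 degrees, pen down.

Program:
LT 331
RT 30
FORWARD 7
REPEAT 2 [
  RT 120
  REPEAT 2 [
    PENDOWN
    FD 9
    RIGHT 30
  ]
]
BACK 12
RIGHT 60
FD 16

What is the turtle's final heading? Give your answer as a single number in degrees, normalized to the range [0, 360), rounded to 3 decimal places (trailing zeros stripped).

Answer: 241

Derivation:
Executing turtle program step by step:
Start: pos=(0,0), heading=0, pen down
LT 331: heading 0 -> 331
RT 30: heading 331 -> 301
FD 7: (0,0) -> (3.605,-6) [heading=301, draw]
REPEAT 2 [
  -- iteration 1/2 --
  RT 120: heading 301 -> 181
  REPEAT 2 [
    -- iteration 1/2 --
    PD: pen down
    FD 9: (3.605,-6) -> (-5.393,-6.157) [heading=181, draw]
    RT 30: heading 181 -> 151
    -- iteration 2/2 --
    PD: pen down
    FD 9: (-5.393,-6.157) -> (-13.265,-1.794) [heading=151, draw]
    RT 30: heading 151 -> 121
  ]
  -- iteration 2/2 --
  RT 120: heading 121 -> 1
  REPEAT 2 [
    -- iteration 1/2 --
    PD: pen down
    FD 9: (-13.265,-1.794) -> (-4.266,-1.637) [heading=1, draw]
    RT 30: heading 1 -> 331
    -- iteration 2/2 --
    PD: pen down
    FD 9: (-4.266,-1.637) -> (3.605,-6) [heading=331, draw]
    RT 30: heading 331 -> 301
  ]
]
BK 12: (3.605,-6) -> (-2.575,4.286) [heading=301, draw]
RT 60: heading 301 -> 241
FD 16: (-2.575,4.286) -> (-10.332,-9.708) [heading=241, draw]
Final: pos=(-10.332,-9.708), heading=241, 7 segment(s) drawn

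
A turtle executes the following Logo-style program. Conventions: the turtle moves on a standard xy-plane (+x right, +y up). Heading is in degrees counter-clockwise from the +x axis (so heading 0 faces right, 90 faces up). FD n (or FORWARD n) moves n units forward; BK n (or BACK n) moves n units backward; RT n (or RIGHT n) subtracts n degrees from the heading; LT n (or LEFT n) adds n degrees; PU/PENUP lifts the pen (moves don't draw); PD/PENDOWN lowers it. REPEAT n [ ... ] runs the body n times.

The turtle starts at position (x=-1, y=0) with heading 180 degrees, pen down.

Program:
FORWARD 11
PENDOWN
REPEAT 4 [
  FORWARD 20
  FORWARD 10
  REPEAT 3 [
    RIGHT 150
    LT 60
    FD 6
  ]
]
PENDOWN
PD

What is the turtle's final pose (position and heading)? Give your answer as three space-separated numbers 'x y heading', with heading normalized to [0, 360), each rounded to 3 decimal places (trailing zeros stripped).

Answer: -12 0 180

Derivation:
Executing turtle program step by step:
Start: pos=(-1,0), heading=180, pen down
FD 11: (-1,0) -> (-12,0) [heading=180, draw]
PD: pen down
REPEAT 4 [
  -- iteration 1/4 --
  FD 20: (-12,0) -> (-32,0) [heading=180, draw]
  FD 10: (-32,0) -> (-42,0) [heading=180, draw]
  REPEAT 3 [
    -- iteration 1/3 --
    RT 150: heading 180 -> 30
    LT 60: heading 30 -> 90
    FD 6: (-42,0) -> (-42,6) [heading=90, draw]
    -- iteration 2/3 --
    RT 150: heading 90 -> 300
    LT 60: heading 300 -> 0
    FD 6: (-42,6) -> (-36,6) [heading=0, draw]
    -- iteration 3/3 --
    RT 150: heading 0 -> 210
    LT 60: heading 210 -> 270
    FD 6: (-36,6) -> (-36,0) [heading=270, draw]
  ]
  -- iteration 2/4 --
  FD 20: (-36,0) -> (-36,-20) [heading=270, draw]
  FD 10: (-36,-20) -> (-36,-30) [heading=270, draw]
  REPEAT 3 [
    -- iteration 1/3 --
    RT 150: heading 270 -> 120
    LT 60: heading 120 -> 180
    FD 6: (-36,-30) -> (-42,-30) [heading=180, draw]
    -- iteration 2/3 --
    RT 150: heading 180 -> 30
    LT 60: heading 30 -> 90
    FD 6: (-42,-30) -> (-42,-24) [heading=90, draw]
    -- iteration 3/3 --
    RT 150: heading 90 -> 300
    LT 60: heading 300 -> 0
    FD 6: (-42,-24) -> (-36,-24) [heading=0, draw]
  ]
  -- iteration 3/4 --
  FD 20: (-36,-24) -> (-16,-24) [heading=0, draw]
  FD 10: (-16,-24) -> (-6,-24) [heading=0, draw]
  REPEAT 3 [
    -- iteration 1/3 --
    RT 150: heading 0 -> 210
    LT 60: heading 210 -> 270
    FD 6: (-6,-24) -> (-6,-30) [heading=270, draw]
    -- iteration 2/3 --
    RT 150: heading 270 -> 120
    LT 60: heading 120 -> 180
    FD 6: (-6,-30) -> (-12,-30) [heading=180, draw]
    -- iteration 3/3 --
    RT 150: heading 180 -> 30
    LT 60: heading 30 -> 90
    FD 6: (-12,-30) -> (-12,-24) [heading=90, draw]
  ]
  -- iteration 4/4 --
  FD 20: (-12,-24) -> (-12,-4) [heading=90, draw]
  FD 10: (-12,-4) -> (-12,6) [heading=90, draw]
  REPEAT 3 [
    -- iteration 1/3 --
    RT 150: heading 90 -> 300
    LT 60: heading 300 -> 0
    FD 6: (-12,6) -> (-6,6) [heading=0, draw]
    -- iteration 2/3 --
    RT 150: heading 0 -> 210
    LT 60: heading 210 -> 270
    FD 6: (-6,6) -> (-6,0) [heading=270, draw]
    -- iteration 3/3 --
    RT 150: heading 270 -> 120
    LT 60: heading 120 -> 180
    FD 6: (-6,0) -> (-12,0) [heading=180, draw]
  ]
]
PD: pen down
PD: pen down
Final: pos=(-12,0), heading=180, 21 segment(s) drawn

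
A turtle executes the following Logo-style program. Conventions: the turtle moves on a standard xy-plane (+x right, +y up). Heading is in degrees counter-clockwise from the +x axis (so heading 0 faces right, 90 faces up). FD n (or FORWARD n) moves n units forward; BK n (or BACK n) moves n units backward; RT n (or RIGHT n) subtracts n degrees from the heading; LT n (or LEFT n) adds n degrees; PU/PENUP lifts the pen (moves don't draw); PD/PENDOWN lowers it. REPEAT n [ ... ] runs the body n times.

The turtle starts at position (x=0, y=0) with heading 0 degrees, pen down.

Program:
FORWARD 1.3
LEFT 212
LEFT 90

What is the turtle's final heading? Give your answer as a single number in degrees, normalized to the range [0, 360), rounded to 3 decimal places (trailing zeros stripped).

Executing turtle program step by step:
Start: pos=(0,0), heading=0, pen down
FD 1.3: (0,0) -> (1.3,0) [heading=0, draw]
LT 212: heading 0 -> 212
LT 90: heading 212 -> 302
Final: pos=(1.3,0), heading=302, 1 segment(s) drawn

Answer: 302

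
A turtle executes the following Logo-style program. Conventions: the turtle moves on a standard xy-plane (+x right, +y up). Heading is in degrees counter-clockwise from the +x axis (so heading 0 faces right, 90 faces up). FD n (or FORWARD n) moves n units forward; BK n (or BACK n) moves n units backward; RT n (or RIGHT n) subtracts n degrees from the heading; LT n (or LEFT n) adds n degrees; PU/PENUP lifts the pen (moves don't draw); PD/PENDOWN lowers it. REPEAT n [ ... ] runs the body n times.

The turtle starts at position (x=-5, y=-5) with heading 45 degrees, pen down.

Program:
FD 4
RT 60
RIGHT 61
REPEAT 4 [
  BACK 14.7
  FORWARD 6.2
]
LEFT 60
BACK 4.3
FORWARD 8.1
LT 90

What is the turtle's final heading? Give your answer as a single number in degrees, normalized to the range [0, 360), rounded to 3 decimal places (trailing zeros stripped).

Answer: 74

Derivation:
Executing turtle program step by step:
Start: pos=(-5,-5), heading=45, pen down
FD 4: (-5,-5) -> (-2.172,-2.172) [heading=45, draw]
RT 60: heading 45 -> 345
RT 61: heading 345 -> 284
REPEAT 4 [
  -- iteration 1/4 --
  BK 14.7: (-2.172,-2.172) -> (-5.728,12.092) [heading=284, draw]
  FD 6.2: (-5.728,12.092) -> (-4.228,6.076) [heading=284, draw]
  -- iteration 2/4 --
  BK 14.7: (-4.228,6.076) -> (-7.784,20.339) [heading=284, draw]
  FD 6.2: (-7.784,20.339) -> (-6.284,14.323) [heading=284, draw]
  -- iteration 3/4 --
  BK 14.7: (-6.284,14.323) -> (-9.84,28.587) [heading=284, draw]
  FD 6.2: (-9.84,28.587) -> (-8.341,22.571) [heading=284, draw]
  -- iteration 4/4 --
  BK 14.7: (-8.341,22.571) -> (-11.897,36.834) [heading=284, draw]
  FD 6.2: (-11.897,36.834) -> (-10.397,30.818) [heading=284, draw]
]
LT 60: heading 284 -> 344
BK 4.3: (-10.397,30.818) -> (-14.53,32.004) [heading=344, draw]
FD 8.1: (-14.53,32.004) -> (-6.744,29.771) [heading=344, draw]
LT 90: heading 344 -> 74
Final: pos=(-6.744,29.771), heading=74, 11 segment(s) drawn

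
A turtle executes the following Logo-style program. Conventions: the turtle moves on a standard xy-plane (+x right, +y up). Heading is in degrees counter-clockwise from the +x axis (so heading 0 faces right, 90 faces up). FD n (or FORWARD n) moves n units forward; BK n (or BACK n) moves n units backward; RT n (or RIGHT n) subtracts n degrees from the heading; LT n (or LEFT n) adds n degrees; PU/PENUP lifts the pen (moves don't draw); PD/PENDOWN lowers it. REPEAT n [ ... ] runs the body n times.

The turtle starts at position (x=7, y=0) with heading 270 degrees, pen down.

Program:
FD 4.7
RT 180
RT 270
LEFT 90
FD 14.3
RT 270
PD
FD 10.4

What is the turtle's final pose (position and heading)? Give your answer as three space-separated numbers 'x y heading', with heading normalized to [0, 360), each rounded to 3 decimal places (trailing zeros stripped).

Answer: 17.4 -19 0

Derivation:
Executing turtle program step by step:
Start: pos=(7,0), heading=270, pen down
FD 4.7: (7,0) -> (7,-4.7) [heading=270, draw]
RT 180: heading 270 -> 90
RT 270: heading 90 -> 180
LT 90: heading 180 -> 270
FD 14.3: (7,-4.7) -> (7,-19) [heading=270, draw]
RT 270: heading 270 -> 0
PD: pen down
FD 10.4: (7,-19) -> (17.4,-19) [heading=0, draw]
Final: pos=(17.4,-19), heading=0, 3 segment(s) drawn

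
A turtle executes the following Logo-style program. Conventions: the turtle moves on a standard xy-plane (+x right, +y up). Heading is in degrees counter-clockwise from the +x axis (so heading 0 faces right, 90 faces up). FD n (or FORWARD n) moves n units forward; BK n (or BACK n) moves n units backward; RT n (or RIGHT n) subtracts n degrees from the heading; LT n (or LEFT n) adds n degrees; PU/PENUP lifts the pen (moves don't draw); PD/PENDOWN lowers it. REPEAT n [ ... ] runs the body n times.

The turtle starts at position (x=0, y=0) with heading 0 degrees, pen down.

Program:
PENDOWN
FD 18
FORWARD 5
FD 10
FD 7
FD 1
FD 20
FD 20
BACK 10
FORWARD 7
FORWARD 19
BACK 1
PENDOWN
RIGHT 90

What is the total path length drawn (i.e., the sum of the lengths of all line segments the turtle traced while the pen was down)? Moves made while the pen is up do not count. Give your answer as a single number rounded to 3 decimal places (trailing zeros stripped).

Executing turtle program step by step:
Start: pos=(0,0), heading=0, pen down
PD: pen down
FD 18: (0,0) -> (18,0) [heading=0, draw]
FD 5: (18,0) -> (23,0) [heading=0, draw]
FD 10: (23,0) -> (33,0) [heading=0, draw]
FD 7: (33,0) -> (40,0) [heading=0, draw]
FD 1: (40,0) -> (41,0) [heading=0, draw]
FD 20: (41,0) -> (61,0) [heading=0, draw]
FD 20: (61,0) -> (81,0) [heading=0, draw]
BK 10: (81,0) -> (71,0) [heading=0, draw]
FD 7: (71,0) -> (78,0) [heading=0, draw]
FD 19: (78,0) -> (97,0) [heading=0, draw]
BK 1: (97,0) -> (96,0) [heading=0, draw]
PD: pen down
RT 90: heading 0 -> 270
Final: pos=(96,0), heading=270, 11 segment(s) drawn

Segment lengths:
  seg 1: (0,0) -> (18,0), length = 18
  seg 2: (18,0) -> (23,0), length = 5
  seg 3: (23,0) -> (33,0), length = 10
  seg 4: (33,0) -> (40,0), length = 7
  seg 5: (40,0) -> (41,0), length = 1
  seg 6: (41,0) -> (61,0), length = 20
  seg 7: (61,0) -> (81,0), length = 20
  seg 8: (81,0) -> (71,0), length = 10
  seg 9: (71,0) -> (78,0), length = 7
  seg 10: (78,0) -> (97,0), length = 19
  seg 11: (97,0) -> (96,0), length = 1
Total = 118

Answer: 118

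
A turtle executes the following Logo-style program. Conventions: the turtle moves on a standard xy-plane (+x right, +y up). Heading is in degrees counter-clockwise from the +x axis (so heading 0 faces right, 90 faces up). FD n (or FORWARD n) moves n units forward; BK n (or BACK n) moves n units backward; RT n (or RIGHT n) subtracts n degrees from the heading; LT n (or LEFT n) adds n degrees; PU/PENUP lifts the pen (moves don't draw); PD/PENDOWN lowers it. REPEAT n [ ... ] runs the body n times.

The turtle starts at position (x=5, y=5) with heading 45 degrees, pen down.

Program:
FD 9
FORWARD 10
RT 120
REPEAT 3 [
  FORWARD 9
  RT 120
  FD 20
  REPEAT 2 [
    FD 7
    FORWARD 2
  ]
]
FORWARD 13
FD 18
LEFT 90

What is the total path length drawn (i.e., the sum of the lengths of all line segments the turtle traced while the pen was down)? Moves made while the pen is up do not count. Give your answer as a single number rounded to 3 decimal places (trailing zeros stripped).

Executing turtle program step by step:
Start: pos=(5,5), heading=45, pen down
FD 9: (5,5) -> (11.364,11.364) [heading=45, draw]
FD 10: (11.364,11.364) -> (18.435,18.435) [heading=45, draw]
RT 120: heading 45 -> 285
REPEAT 3 [
  -- iteration 1/3 --
  FD 9: (18.435,18.435) -> (20.764,9.742) [heading=285, draw]
  RT 120: heading 285 -> 165
  FD 20: (20.764,9.742) -> (1.446,14.918) [heading=165, draw]
  REPEAT 2 [
    -- iteration 1/2 --
    FD 7: (1.446,14.918) -> (-5.316,16.73) [heading=165, draw]
    FD 2: (-5.316,16.73) -> (-7.247,17.247) [heading=165, draw]
    -- iteration 2/2 --
    FD 7: (-7.247,17.247) -> (-14.009,19.059) [heading=165, draw]
    FD 2: (-14.009,19.059) -> (-15.941,19.577) [heading=165, draw]
  ]
  -- iteration 2/3 --
  FD 9: (-15.941,19.577) -> (-24.634,21.906) [heading=165, draw]
  RT 120: heading 165 -> 45
  FD 20: (-24.634,21.906) -> (-10.492,36.048) [heading=45, draw]
  REPEAT 2 [
    -- iteration 1/2 --
    FD 7: (-10.492,36.048) -> (-5.542,40.998) [heading=45, draw]
    FD 2: (-5.542,40.998) -> (-4.128,42.412) [heading=45, draw]
    -- iteration 2/2 --
    FD 7: (-4.128,42.412) -> (0.822,47.362) [heading=45, draw]
    FD 2: (0.822,47.362) -> (2.236,48.776) [heading=45, draw]
  ]
  -- iteration 3/3 --
  FD 9: (2.236,48.776) -> (8.6,55.14) [heading=45, draw]
  RT 120: heading 45 -> 285
  FD 20: (8.6,55.14) -> (13.776,35.822) [heading=285, draw]
  REPEAT 2 [
    -- iteration 1/2 --
    FD 7: (13.776,35.822) -> (15.588,29.06) [heading=285, draw]
    FD 2: (15.588,29.06) -> (16.106,27.128) [heading=285, draw]
    -- iteration 2/2 --
    FD 7: (16.106,27.128) -> (17.917,20.367) [heading=285, draw]
    FD 2: (17.917,20.367) -> (18.435,18.435) [heading=285, draw]
  ]
]
FD 13: (18.435,18.435) -> (21.8,5.878) [heading=285, draw]
FD 18: (21.8,5.878) -> (26.458,-11.509) [heading=285, draw]
LT 90: heading 285 -> 15
Final: pos=(26.458,-11.509), heading=15, 22 segment(s) drawn

Segment lengths:
  seg 1: (5,5) -> (11.364,11.364), length = 9
  seg 2: (11.364,11.364) -> (18.435,18.435), length = 10
  seg 3: (18.435,18.435) -> (20.764,9.742), length = 9
  seg 4: (20.764,9.742) -> (1.446,14.918), length = 20
  seg 5: (1.446,14.918) -> (-5.316,16.73), length = 7
  seg 6: (-5.316,16.73) -> (-7.247,17.247), length = 2
  seg 7: (-7.247,17.247) -> (-14.009,19.059), length = 7
  seg 8: (-14.009,19.059) -> (-15.941,19.577), length = 2
  seg 9: (-15.941,19.577) -> (-24.634,21.906), length = 9
  seg 10: (-24.634,21.906) -> (-10.492,36.048), length = 20
  seg 11: (-10.492,36.048) -> (-5.542,40.998), length = 7
  seg 12: (-5.542,40.998) -> (-4.128,42.412), length = 2
  seg 13: (-4.128,42.412) -> (0.822,47.362), length = 7
  seg 14: (0.822,47.362) -> (2.236,48.776), length = 2
  seg 15: (2.236,48.776) -> (8.6,55.14), length = 9
  seg 16: (8.6,55.14) -> (13.776,35.822), length = 20
  seg 17: (13.776,35.822) -> (15.588,29.06), length = 7
  seg 18: (15.588,29.06) -> (16.106,27.128), length = 2
  seg 19: (16.106,27.128) -> (17.917,20.367), length = 7
  seg 20: (17.917,20.367) -> (18.435,18.435), length = 2
  seg 21: (18.435,18.435) -> (21.8,5.878), length = 13
  seg 22: (21.8,5.878) -> (26.458,-11.509), length = 18
Total = 191

Answer: 191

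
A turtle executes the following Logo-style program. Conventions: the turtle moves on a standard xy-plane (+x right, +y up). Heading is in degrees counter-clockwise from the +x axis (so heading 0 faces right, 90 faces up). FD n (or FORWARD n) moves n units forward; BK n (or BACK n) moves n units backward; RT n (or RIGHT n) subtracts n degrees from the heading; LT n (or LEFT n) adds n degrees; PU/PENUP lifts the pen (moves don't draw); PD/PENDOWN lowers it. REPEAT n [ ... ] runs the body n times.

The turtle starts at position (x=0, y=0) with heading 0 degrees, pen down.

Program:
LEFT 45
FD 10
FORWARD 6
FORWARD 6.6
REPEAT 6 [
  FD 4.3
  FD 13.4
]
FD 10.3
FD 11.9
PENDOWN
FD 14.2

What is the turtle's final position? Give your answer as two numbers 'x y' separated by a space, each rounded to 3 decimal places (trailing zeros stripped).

Executing turtle program step by step:
Start: pos=(0,0), heading=0, pen down
LT 45: heading 0 -> 45
FD 10: (0,0) -> (7.071,7.071) [heading=45, draw]
FD 6: (7.071,7.071) -> (11.314,11.314) [heading=45, draw]
FD 6.6: (11.314,11.314) -> (15.981,15.981) [heading=45, draw]
REPEAT 6 [
  -- iteration 1/6 --
  FD 4.3: (15.981,15.981) -> (19.021,19.021) [heading=45, draw]
  FD 13.4: (19.021,19.021) -> (28.496,28.496) [heading=45, draw]
  -- iteration 2/6 --
  FD 4.3: (28.496,28.496) -> (31.537,31.537) [heading=45, draw]
  FD 13.4: (31.537,31.537) -> (41.012,41.012) [heading=45, draw]
  -- iteration 3/6 --
  FD 4.3: (41.012,41.012) -> (44.053,44.053) [heading=45, draw]
  FD 13.4: (44.053,44.053) -> (53.528,53.528) [heading=45, draw]
  -- iteration 4/6 --
  FD 4.3: (53.528,53.528) -> (56.569,56.569) [heading=45, draw]
  FD 13.4: (56.569,56.569) -> (66.044,66.044) [heading=45, draw]
  -- iteration 5/6 --
  FD 4.3: (66.044,66.044) -> (69.084,69.084) [heading=45, draw]
  FD 13.4: (69.084,69.084) -> (78.56,78.56) [heading=45, draw]
  -- iteration 6/6 --
  FD 4.3: (78.56,78.56) -> (81.6,81.6) [heading=45, draw]
  FD 13.4: (81.6,81.6) -> (91.075,91.075) [heading=45, draw]
]
FD 10.3: (91.075,91.075) -> (98.359,98.359) [heading=45, draw]
FD 11.9: (98.359,98.359) -> (106.773,106.773) [heading=45, draw]
PD: pen down
FD 14.2: (106.773,106.773) -> (116.814,116.814) [heading=45, draw]
Final: pos=(116.814,116.814), heading=45, 18 segment(s) drawn

Answer: 116.814 116.814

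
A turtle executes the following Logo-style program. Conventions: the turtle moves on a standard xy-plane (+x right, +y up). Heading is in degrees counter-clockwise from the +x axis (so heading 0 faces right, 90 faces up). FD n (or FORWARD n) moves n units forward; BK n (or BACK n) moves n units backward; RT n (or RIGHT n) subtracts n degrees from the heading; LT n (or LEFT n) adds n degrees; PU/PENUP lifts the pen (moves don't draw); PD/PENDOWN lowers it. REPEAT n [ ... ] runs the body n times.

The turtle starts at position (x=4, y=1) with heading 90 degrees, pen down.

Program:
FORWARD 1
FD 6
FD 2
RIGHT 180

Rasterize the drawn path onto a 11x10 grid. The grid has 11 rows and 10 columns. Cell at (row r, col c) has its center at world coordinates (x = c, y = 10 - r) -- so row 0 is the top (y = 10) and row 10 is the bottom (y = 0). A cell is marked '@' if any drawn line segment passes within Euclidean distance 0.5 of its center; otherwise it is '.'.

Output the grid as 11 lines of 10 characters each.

Answer: ....@.....
....@.....
....@.....
....@.....
....@.....
....@.....
....@.....
....@.....
....@.....
....@.....
..........

Derivation:
Segment 0: (4,1) -> (4,2)
Segment 1: (4,2) -> (4,8)
Segment 2: (4,8) -> (4,10)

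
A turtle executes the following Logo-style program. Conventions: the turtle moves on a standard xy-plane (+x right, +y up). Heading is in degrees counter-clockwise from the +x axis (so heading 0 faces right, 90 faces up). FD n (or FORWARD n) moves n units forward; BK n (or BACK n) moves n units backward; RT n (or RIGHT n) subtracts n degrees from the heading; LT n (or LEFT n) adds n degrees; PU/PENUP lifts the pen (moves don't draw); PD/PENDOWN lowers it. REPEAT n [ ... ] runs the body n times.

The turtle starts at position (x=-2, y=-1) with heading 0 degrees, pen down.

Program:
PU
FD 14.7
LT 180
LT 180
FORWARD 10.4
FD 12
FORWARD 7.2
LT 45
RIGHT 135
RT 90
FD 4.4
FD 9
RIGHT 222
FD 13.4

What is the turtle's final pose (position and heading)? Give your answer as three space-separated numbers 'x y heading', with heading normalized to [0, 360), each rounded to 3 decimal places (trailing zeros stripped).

Answer: 38.858 -9.966 318

Derivation:
Executing turtle program step by step:
Start: pos=(-2,-1), heading=0, pen down
PU: pen up
FD 14.7: (-2,-1) -> (12.7,-1) [heading=0, move]
LT 180: heading 0 -> 180
LT 180: heading 180 -> 0
FD 10.4: (12.7,-1) -> (23.1,-1) [heading=0, move]
FD 12: (23.1,-1) -> (35.1,-1) [heading=0, move]
FD 7.2: (35.1,-1) -> (42.3,-1) [heading=0, move]
LT 45: heading 0 -> 45
RT 135: heading 45 -> 270
RT 90: heading 270 -> 180
FD 4.4: (42.3,-1) -> (37.9,-1) [heading=180, move]
FD 9: (37.9,-1) -> (28.9,-1) [heading=180, move]
RT 222: heading 180 -> 318
FD 13.4: (28.9,-1) -> (38.858,-9.966) [heading=318, move]
Final: pos=(38.858,-9.966), heading=318, 0 segment(s) drawn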